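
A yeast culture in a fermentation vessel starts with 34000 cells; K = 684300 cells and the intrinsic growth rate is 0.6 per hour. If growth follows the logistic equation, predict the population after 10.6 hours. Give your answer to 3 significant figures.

662000 cells

A = (K − N₀)/N₀ = (684300 − 34000)/34000 = 19.126.
N(t) = K/(1 + A·e^(−rt)) = 684300/(1 + 19.126×e^(−0.6×10.6)).
e^(−6.36) = 0.0017294; denominator = 1 + 19.126×0.0017294 = 1.0331.
N = 684300/1.0331 = 662390.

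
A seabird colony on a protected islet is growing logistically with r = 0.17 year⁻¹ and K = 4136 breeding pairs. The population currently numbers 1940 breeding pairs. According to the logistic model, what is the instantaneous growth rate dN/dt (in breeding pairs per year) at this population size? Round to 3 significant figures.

175 breeding pairs per year

dN/dt = rN(1 − N/K) = 0.17 × 1940 × (1 − 1940/4136).
1 − 1940/4136 = 0.53095; dN/dt = 0.17 × 1940 × 0.53095 = 175.11.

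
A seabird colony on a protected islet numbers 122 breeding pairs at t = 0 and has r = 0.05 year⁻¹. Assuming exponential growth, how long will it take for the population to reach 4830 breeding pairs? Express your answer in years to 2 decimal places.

Set N₀·e^(rt) = 4830: e^(0.05·t) = 4830/122 = 39.59.
0.05·t = ln(39.59) = 3.6786, so t = 3.6786/0.05 = 73.572.

73.57 years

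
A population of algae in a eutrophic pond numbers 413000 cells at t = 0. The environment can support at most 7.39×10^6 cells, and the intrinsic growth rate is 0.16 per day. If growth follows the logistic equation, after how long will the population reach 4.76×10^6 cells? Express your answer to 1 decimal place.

21.4 days

A = (K − N₀)/N₀ = (7.39×10^6 − 413000)/413000 = 16.893.
Solve 7.39×10^6/(1 + 16.893·e^(−0.16t)) = 4.76×10^6: 1 + 16.893·e^(−0.16t) = 1.5525, so e^(−0.16t) = 0.0327062.
−0.16·t = ln(0.0327062) = -3.4202, so t = 3.4202/0.16 = 21.376.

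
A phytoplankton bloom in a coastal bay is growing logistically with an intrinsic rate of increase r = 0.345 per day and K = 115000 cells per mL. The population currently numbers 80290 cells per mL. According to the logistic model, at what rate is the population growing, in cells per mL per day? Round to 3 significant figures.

8360 cells per mL per day

dN/dt = rN(1 − N/K) = 0.345 × 80290 × (1 − 80290/115000).
1 − 80290/115000 = 0.30183; dN/dt = 0.345 × 80290 × 0.30183 = 8360.6.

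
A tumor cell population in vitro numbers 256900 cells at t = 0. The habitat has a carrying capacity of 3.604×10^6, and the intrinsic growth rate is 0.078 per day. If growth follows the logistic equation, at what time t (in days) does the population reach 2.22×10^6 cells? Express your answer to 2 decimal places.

A = (K − N₀)/N₀ = (3.604×10^6 − 256900)/256900 = 13.029.
Solve 3.604×10^6/(1 + 13.029·e^(−0.078t)) = 2.22×10^6: 1 + 13.029·e^(−0.078t) = 1.6234, so e^(−0.078t) = 0.0478496.
−0.078·t = ln(0.0478496) = -3.0397, so t = 3.0397/0.078 = 38.97.

38.97 days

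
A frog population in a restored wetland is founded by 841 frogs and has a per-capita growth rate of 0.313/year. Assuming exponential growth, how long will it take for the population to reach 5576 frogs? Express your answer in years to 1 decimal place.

Set N₀·e^(rt) = 5576: e^(0.313·t) = 5576/841 = 6.6302.
0.313·t = ln(6.6302) = 1.8916, so t = 1.8916/0.313 = 6.0436.

6.0 years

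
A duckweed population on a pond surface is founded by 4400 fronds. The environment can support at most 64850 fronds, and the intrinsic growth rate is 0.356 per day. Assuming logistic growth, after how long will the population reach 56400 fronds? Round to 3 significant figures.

A = (K − N₀)/N₀ = (64850 − 4400)/4400 = 13.739.
Solve 64850/(1 + 13.739·e^(−0.356t)) = 56400: 1 + 13.739·e^(−0.356t) = 1.1498, so e^(−0.356t) = 0.0109052.
−0.356·t = ln(0.0109052) = -4.5185, so t = 4.5185/0.356 = 12.692.

12.7 days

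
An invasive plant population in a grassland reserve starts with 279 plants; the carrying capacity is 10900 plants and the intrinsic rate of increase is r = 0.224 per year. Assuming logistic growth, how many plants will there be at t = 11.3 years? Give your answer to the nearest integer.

A = (K − N₀)/N₀ = (10900 − 279)/279 = 38.068.
N(t) = K/(1 + A·e^(−rt)) = 10900/(1 + 38.068×e^(−0.224×11.3)).
e^(−2.531) = 0.079563; denominator = 1 + 38.068×0.079563 = 4.0288.
N = 10900/4.0288 = 2705.5.

2705 plants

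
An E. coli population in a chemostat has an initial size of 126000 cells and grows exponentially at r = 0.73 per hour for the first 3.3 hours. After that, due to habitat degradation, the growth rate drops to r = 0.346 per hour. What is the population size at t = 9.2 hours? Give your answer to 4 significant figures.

10790000 cells

Phase 1: N(3.3) = 126000·e^(0.73×3.3) = 126000·e^2.409 = 1.401477×10^6.
Phase 2 runs for 9.2 − 3.3 = 5.9 hours at r = 0.346.
N(9.2) = 1.401477×10^6·e^(0.346×5.9) = 1.401477×10^6·e^2.041 = 1.079331×10^7.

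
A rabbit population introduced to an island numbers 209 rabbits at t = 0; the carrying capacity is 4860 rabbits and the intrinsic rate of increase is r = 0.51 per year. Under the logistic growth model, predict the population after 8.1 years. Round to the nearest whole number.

3580 rabbits

A = (K − N₀)/N₀ = (4860 − 209)/209 = 22.254.
N(t) = K/(1 + A·e^(−rt)) = 4860/(1 + 22.254×e^(−0.51×8.1)).
e^(−4.131) = 0.016067; denominator = 1 + 22.254×0.016067 = 1.3575.
N = 4860/1.3575 = 3579.99.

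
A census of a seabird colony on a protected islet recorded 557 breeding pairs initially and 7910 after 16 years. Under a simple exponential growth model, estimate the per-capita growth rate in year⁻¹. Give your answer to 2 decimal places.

0.17 per year

From N(t) = N₀·e^(rt): e^(r·16) = 7910/557 = 14.201.
r·16 = ln(14.201) = 2.6533, so r = 2.6533/16 = 0.16583.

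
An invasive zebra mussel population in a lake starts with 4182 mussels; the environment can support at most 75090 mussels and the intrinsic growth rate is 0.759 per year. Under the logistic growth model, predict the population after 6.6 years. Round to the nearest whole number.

A = (K − N₀)/N₀ = (75090 − 4182)/4182 = 16.956.
N(t) = K/(1 + A·e^(−rt)) = 75090/(1 + 16.956×e^(−0.759×6.6)).
e^(−5.009) = 0.0066749; denominator = 1 + 16.956×0.0066749 = 1.1132.
N = 75090/1.1132 = 67455.6.

67456 mussels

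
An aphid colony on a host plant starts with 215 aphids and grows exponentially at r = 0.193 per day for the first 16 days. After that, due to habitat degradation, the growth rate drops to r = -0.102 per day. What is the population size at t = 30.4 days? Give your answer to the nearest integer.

Phase 1: N(16) = 215·e^(0.193×16) = 215·e^3.088 = 4715.63.
Phase 2 runs for 30.4 − 16 = 14.4 days at r = -0.102.
N(30.4) = 4715.63·e^(-0.102×14.4) = 4715.63·e^-1.469 = 1085.55.

1086 aphids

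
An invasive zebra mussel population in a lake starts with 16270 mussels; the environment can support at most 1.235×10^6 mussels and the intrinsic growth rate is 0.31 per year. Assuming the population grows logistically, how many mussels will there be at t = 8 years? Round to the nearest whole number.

169808 mussels

A = (K − N₀)/N₀ = (1.235×10^6 − 16270)/16270 = 74.907.
N(t) = K/(1 + A·e^(−rt)) = 1.235×10^6/(1 + 74.907×e^(−0.31×8)).
e^(−2.48) = 0.083743; denominator = 1 + 74.907×0.083743 = 7.2729.
N = 1.235×10^6/7.2729 = 169808.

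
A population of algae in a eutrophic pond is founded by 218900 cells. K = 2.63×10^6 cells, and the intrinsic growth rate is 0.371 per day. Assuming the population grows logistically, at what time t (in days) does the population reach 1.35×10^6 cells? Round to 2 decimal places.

A = (K − N₀)/N₀ = (2.63×10^6 − 218900)/218900 = 11.015.
Solve 2.63×10^6/(1 + 11.015·e^(−0.371t)) = 1.35×10^6: 1 + 11.015·e^(−0.371t) = 1.9481, so e^(−0.371t) = 0.0860809.
−0.371·t = ln(0.0860809) = -2.4525, so t = 2.4525/0.371 = 6.6104.

6.61 days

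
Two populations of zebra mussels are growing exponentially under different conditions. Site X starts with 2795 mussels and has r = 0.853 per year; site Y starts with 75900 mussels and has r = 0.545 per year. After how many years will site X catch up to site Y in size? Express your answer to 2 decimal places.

10.72 years

Set 2795·e^(0.853t) = 75900·e^(0.545t).
e^((0.853 − 0.545)t) = 75900/2795 → e^(0.308·t) = 27.156.
0.308·t = ln(27.156) = 3.3016, so t = 3.3016/0.308 = 10.719.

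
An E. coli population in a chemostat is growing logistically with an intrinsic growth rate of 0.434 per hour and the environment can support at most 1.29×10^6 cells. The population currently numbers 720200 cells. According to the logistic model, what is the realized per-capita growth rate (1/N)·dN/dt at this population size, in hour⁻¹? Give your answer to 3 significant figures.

0.192 per hour

(1/N)·dN/dt = r(1 − N/K) = 0.434 × (1 − 720200/1.29×10^6).
= 0.434 × 0.44171 = 0.1917.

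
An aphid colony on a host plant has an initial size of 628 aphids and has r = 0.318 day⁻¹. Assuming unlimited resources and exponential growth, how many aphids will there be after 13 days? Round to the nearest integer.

39204 aphids

N(t) = N₀·e^(rt) = 628 × e^(0.318×13) = 628 × e^4.134.
e^4.134 ≈ 62.427, so N ≈ 628 × 62.427 = 39204.2.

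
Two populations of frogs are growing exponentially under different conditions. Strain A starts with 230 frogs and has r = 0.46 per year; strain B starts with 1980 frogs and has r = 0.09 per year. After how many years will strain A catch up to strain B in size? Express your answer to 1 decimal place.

Set 230·e^(0.46t) = 1980·e^(0.09t).
e^((0.46 − 0.09)t) = 1980/230 → e^(0.37·t) = 8.6087.
0.37·t = ln(8.6087) = 2.1528, so t = 2.1528/0.37 = 5.8183.

5.8 years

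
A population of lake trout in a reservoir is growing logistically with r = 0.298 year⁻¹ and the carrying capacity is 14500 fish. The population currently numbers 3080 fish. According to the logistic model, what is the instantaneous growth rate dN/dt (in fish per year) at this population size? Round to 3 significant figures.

723 fish per year

dN/dt = rN(1 − N/K) = 0.298 × 3080 × (1 − 3080/14500).
1 − 3080/14500 = 0.78759; dN/dt = 0.298 × 3080 × 0.78759 = 722.88.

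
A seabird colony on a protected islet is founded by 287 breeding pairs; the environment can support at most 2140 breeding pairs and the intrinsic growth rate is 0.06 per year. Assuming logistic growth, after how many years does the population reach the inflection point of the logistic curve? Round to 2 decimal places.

Logistic growth is fastest at N = K/2 = 1070.
A = (K − N₀)/N₀ = 6.4564. Set K/(1 + A·e^(−rt)) = K/2 → A·e^(−rt) = 1.
e^(−0.06t) = 1/6.4564 = 0.154884, so t = ln(6.4564)/0.06 = 1.8651/0.06 = 31.085.

31.08 years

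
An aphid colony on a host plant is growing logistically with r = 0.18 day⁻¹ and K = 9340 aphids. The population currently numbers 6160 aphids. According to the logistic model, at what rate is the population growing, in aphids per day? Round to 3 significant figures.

dN/dt = rN(1 − N/K) = 0.18 × 6160 × (1 − 6160/9340).
1 − 6160/9340 = 0.34047; dN/dt = 0.18 × 6160 × 0.34047 = 377.51.

378 aphids per day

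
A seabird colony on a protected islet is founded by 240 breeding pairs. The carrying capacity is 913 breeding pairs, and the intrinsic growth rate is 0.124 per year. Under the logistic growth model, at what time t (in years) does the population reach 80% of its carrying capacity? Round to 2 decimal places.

19.50 years

A = (K − N₀)/N₀ = (913 − 240)/240 = 2.8042.
Solve 913/(1 + 2.8042·e^(−0.124t)) = 730.4: 1 + 2.8042·e^(−0.124t) = 1.25, so e^(−0.124t) = 0.089153.
−0.124·t = ln(0.089153) = -2.4174, so t = 2.4174/0.124 = 19.495.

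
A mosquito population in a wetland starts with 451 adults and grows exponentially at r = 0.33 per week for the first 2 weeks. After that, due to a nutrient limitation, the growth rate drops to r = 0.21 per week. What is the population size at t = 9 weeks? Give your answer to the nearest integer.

Phase 1: N(2) = 451·e^(0.33×2) = 451·e^0.66 = 872.591.
Phase 2 runs for 9 − 2 = 7 weeks at r = 0.21.
N(9) = 872.591·e^(0.21×7) = 872.591·e^1.47 = 3795.1.

3795 adults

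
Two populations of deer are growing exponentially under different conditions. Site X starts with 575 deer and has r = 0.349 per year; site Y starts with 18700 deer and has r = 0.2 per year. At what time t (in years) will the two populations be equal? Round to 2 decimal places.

23.37 years

Set 575·e^(0.349t) = 18700·e^(0.2t).
e^((0.349 − 0.2)t) = 18700/575 → e^(0.149·t) = 32.522.
0.149·t = ln(32.522) = 3.4819, so t = 3.4819/0.149 = 23.369.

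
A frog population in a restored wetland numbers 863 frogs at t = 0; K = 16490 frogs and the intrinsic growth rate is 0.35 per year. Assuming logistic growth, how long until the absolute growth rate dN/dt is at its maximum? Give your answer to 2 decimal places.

Logistic growth is fastest at N = K/2 = 8245.
A = (K − N₀)/N₀ = 18.108. Set K/(1 + A·e^(−rt)) = K/2 → A·e^(−rt) = 1.
e^(−0.35t) = 1/18.108 = 0.0552249, so t = ln(18.108)/0.35 = 2.8963/0.35 = 8.2753.

8.28 years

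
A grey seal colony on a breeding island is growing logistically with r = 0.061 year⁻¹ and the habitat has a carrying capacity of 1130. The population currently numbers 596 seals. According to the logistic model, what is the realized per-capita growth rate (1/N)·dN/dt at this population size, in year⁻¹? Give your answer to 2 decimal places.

0.03 per year

(1/N)·dN/dt = r(1 − N/K) = 0.061 × (1 − 596/1130).
= 0.061 × 0.47257 = 0.028827.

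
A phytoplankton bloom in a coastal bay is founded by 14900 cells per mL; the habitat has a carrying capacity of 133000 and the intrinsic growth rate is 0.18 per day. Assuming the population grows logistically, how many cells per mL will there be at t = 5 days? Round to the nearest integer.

A = (K − N₀)/N₀ = (133000 − 14900)/14900 = 7.9262.
N(t) = K/(1 + A·e^(−rt)) = 133000/(1 + 7.9262×e^(−0.18×5)).
e^(−0.9) = 0.40657; denominator = 1 + 7.9262×0.40657 = 4.2225.
N = 133000/4.2225 = 31497.6.

31498 cells per mL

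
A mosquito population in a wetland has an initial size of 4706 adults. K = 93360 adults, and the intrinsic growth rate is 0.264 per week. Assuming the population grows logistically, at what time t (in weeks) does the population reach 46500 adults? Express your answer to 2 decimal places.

11.09 weeks

A = (K − N₀)/N₀ = (93360 − 4706)/4706 = 18.839.
Solve 93360/(1 + 18.839·e^(−0.264t)) = 46500: 1 + 18.839·e^(−0.264t) = 2.0077, so e^(−0.264t) = 0.0534937.
−0.264·t = ln(0.0534937) = -2.9282, so t = 2.9282/0.264 = 11.092.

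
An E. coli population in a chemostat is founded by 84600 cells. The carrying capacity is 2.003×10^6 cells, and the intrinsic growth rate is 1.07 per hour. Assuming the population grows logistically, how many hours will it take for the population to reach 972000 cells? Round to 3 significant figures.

2.86 hours

A = (K − N₀)/N₀ = (2.003×10^6 − 84600)/84600 = 22.676.
Solve 2.003×10^6/(1 + 22.676·e^(−1.07t)) = 972000: 1 + 22.676·e^(−1.07t) = 2.0607, so e^(−1.07t) = 0.0467761.
−1.07·t = ln(0.0467761) = -3.0624, so t = 3.0624/1.07 = 2.862.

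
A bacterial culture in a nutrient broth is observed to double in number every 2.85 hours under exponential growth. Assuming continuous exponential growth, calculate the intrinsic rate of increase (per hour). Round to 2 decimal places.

r = ln(2)/t_d = 0.6931/2.85 = 0.24321.

0.24 per hour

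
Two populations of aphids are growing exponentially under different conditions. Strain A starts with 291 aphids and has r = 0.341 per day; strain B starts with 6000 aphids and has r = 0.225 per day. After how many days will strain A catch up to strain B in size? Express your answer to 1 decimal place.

26.1 days

Set 291·e^(0.341t) = 6000·e^(0.225t).
e^((0.341 − 0.225)t) = 6000/291 → e^(0.116·t) = 20.619.
0.116·t = ln(20.619) = 3.0262, so t = 3.0262/0.116 = 26.088.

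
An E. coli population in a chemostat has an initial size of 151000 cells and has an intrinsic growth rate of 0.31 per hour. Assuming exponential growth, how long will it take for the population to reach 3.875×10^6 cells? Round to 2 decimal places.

10.47 hours

Set N₀·e^(rt) = 3.875×10^6: e^(0.31·t) = 3.875×10^6/151000 = 25.662.
0.31·t = ln(25.662) = 3.245, so t = 3.245/0.31 = 10.468.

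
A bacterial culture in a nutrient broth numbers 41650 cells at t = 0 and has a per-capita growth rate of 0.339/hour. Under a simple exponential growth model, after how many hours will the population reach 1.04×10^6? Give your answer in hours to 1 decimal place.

Set N₀·e^(rt) = 1.04×10^6: e^(0.339·t) = 1.04×10^6/41650 = 24.97.
0.339·t = ln(24.97) = 3.2177, so t = 3.2177/0.339 = 9.4917.

9.5 hours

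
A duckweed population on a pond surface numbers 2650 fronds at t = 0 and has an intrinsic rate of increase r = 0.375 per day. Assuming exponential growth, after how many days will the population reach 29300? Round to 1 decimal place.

6.4 days

Set N₀·e^(rt) = 29300: e^(0.375·t) = 29300/2650 = 11.057.
0.375·t = ln(11.057) = 2.403, so t = 2.403/0.375 = 6.4081.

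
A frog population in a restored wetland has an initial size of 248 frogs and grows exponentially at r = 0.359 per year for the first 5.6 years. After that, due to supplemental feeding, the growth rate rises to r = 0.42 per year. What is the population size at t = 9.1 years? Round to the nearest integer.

Phase 1: N(5.6) = 248·e^(0.359×5.6) = 248·e^2.01 = 1851.64.
Phase 2 runs for 9.1 − 5.6 = 3.5 years at r = 0.42.
N(9.1) = 1851.64·e^(0.42×3.5) = 1851.64·e^1.47 = 8053.23.

8053 frogs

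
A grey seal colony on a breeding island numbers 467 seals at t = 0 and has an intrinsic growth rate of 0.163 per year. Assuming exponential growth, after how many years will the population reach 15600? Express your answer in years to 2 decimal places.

Set N₀·e^(rt) = 15600: e^(0.163·t) = 15600/467 = 33.405.
0.163·t = ln(33.405) = 3.5087, so t = 3.5087/0.163 = 21.526.

21.53 years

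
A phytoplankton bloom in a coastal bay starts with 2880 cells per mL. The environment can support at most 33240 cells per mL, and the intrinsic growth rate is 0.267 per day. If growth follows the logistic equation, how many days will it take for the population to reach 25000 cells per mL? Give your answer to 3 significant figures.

13.0 days

A = (K − N₀)/N₀ = (33240 − 2880)/2880 = 10.542.
Solve 33240/(1 + 10.542·e^(−0.267t)) = 25000: 1 + 10.542·e^(−0.267t) = 1.3296, so e^(−0.267t) = 0.0312664.
−0.267·t = ln(0.0312664) = -3.4652, so t = 3.4652/0.267 = 12.978.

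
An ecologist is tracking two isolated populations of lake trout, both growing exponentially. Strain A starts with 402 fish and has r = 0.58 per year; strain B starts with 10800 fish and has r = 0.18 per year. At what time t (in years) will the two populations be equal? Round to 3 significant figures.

Set 402·e^(0.58t) = 10800·e^(0.18t).
e^((0.58 − 0.18)t) = 10800/402 → e^(0.4·t) = 26.866.
0.4·t = ln(26.866) = 3.2908, so t = 3.2908/0.4 = 8.2271.

8.23 years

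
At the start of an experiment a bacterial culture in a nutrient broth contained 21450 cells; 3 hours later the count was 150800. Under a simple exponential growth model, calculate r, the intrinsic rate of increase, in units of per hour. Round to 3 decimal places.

From N(t) = N₀·e^(rt): e^(r·3) = 150800/21450 = 7.0303.
r·3 = ln(7.0303) = 1.9502, so r = 1.9502/3 = 0.65008.

0.650 per hour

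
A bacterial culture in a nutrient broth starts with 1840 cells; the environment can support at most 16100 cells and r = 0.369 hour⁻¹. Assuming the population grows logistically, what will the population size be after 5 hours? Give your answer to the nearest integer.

7237 cells

A = (K − N₀)/N₀ = (16100 − 1840)/1840 = 7.75.
N(t) = K/(1 + A·e^(−rt)) = 16100/(1 + 7.75×e^(−0.369×5)).
e^(−1.845) = 0.15803; denominator = 1 + 7.75×0.15803 = 2.2247.
N = 16100/2.2247 = 7236.94.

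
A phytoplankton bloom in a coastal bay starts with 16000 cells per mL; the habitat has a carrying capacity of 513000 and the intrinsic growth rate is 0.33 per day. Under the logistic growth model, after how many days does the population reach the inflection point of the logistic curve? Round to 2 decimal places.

Logistic growth is fastest at N = K/2 = 256500.
A = (K − N₀)/N₀ = 31.062. Set K/(1 + A·e^(−rt)) = K/2 → A·e^(−rt) = 1.
e^(−0.33t) = 1/31.062 = 0.0321932, so t = ln(31.062)/0.33 = 3.436/0.33 = 10.412.

10.41 days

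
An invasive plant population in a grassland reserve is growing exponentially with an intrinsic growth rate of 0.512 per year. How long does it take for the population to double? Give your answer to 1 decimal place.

Doubling time t_d = ln(2)/r = 0.6931/0.512 = 1.3538.

1.4 years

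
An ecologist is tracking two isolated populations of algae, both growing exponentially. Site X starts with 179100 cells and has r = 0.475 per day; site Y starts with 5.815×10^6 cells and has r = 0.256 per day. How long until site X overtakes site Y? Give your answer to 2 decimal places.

Set 179100·e^(0.475t) = 5.815×10^6·e^(0.256t).
e^((0.475 − 0.256)t) = 5.815×10^6/179100 → e^(0.219·t) = 32.468.
0.219·t = ln(32.468) = 3.4803, so t = 3.4803/0.219 = 15.892.

15.89 days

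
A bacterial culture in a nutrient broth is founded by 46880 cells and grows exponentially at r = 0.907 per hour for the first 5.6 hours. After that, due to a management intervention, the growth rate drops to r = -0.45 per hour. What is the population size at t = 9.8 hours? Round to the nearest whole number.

1137731 cells

Phase 1: N(5.6) = 46880·e^(0.907×5.6) = 46880·e^5.079 = 7.53106×10^6.
Phase 2 runs for 9.8 − 5.6 = 4.2 hours at r = -0.45.
N(9.8) = 7.53106×10^6·e^(-0.45×4.2) = 7.53106×10^6·e^-1.89 = 1.137731×10^6.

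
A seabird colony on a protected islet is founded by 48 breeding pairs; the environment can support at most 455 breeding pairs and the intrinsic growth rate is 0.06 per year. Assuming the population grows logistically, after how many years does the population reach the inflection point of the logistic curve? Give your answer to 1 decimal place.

35.6 years

Logistic growth is fastest at N = K/2 = 227.5.
A = (K − N₀)/N₀ = 8.4792. Set K/(1 + A·e^(−rt)) = K/2 → A·e^(−rt) = 1.
e^(−0.06t) = 1/8.4792 = 0.117936, so t = ln(8.4792)/0.06 = 2.1376/0.06 = 35.627.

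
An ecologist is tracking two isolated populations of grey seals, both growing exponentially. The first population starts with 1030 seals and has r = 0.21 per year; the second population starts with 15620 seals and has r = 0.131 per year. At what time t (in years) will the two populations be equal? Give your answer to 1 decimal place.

Set 1030·e^(0.21t) = 15620·e^(0.131t).
e^((0.21 − 0.131)t) = 15620/1030 → e^(0.079·t) = 15.165.
0.079·t = ln(15.165) = 2.719, so t = 2.719/0.079 = 34.418.

34.4 years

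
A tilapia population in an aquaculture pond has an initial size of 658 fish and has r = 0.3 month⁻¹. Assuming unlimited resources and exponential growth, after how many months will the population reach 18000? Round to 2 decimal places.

11.03 months

Set N₀·e^(rt) = 18000: e^(0.3·t) = 18000/658 = 27.356.
0.3·t = ln(27.356) = 3.3089, so t = 3.3089/0.3 = 11.03.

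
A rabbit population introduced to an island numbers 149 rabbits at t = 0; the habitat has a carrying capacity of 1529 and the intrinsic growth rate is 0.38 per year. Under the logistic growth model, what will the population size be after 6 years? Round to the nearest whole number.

785 rabbits

A = (K − N₀)/N₀ = (1529 − 149)/149 = 9.2617.
N(t) = K/(1 + A·e^(−rt)) = 1529/(1 + 9.2617×e^(−0.38×6)).
e^(−2.28) = 0.10228; denominator = 1 + 9.2617×0.10228 = 1.9473.
N = 1529/1.9473 = 785.178.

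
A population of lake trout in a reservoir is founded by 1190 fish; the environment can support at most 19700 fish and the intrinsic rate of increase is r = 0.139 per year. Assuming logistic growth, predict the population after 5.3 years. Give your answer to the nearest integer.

2333 fish

A = (K − N₀)/N₀ = (19700 − 1190)/1190 = 15.555.
N(t) = K/(1 + A·e^(−rt)) = 19700/(1 + 15.555×e^(−0.139×5.3)).
e^(−0.7367) = 0.47869; denominator = 1 + 15.555×0.47869 = 8.4459.
N = 19700/8.4459 = 2332.5.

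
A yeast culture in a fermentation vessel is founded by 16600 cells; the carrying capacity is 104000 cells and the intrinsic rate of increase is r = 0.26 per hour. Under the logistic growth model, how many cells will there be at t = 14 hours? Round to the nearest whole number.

91371 cells

A = (K − N₀)/N₀ = (104000 − 16600)/16600 = 5.2651.
N(t) = K/(1 + A·e^(−rt)) = 104000/(1 + 5.2651×e^(−0.26×14)).
e^(−3.64) = 0.026252; denominator = 1 + 5.2651×0.026252 = 1.1382.
N = 104000/1.1382 = 91370.7.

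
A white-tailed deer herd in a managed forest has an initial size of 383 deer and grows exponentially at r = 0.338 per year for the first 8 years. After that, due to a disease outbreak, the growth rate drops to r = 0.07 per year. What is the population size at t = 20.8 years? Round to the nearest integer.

Phase 1: N(8) = 383·e^(0.338×8) = 383·e^2.704 = 5721.78.
Phase 2 runs for 20.8 − 8 = 12.8 years at r = 0.07.
N(20.8) = 5721.78·e^(0.07×12.8) = 5721.78·e^0.896 = 14017.1.

14017 deer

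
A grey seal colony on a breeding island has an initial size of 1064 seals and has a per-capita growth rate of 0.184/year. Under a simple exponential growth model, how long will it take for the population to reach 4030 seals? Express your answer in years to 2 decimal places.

7.24 years

Set N₀·e^(rt) = 4030: e^(0.184·t) = 4030/1064 = 3.7876.
0.184·t = ln(3.7876) = 1.3317, so t = 1.3317/0.184 = 7.2377.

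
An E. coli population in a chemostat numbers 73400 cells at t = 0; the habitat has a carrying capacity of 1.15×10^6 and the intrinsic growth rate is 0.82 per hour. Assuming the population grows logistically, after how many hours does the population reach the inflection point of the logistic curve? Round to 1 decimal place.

Logistic growth is fastest at N = K/2 = 575000.
A = (K − N₀)/N₀ = 14.668. Set K/(1 + A·e^(−rt)) = K/2 → A·e^(−rt) = 1.
e^(−0.82t) = 1/14.668 = 0.0681776, so t = ln(14.668)/0.82 = 2.6856/0.82 = 3.2752.

3.3 hours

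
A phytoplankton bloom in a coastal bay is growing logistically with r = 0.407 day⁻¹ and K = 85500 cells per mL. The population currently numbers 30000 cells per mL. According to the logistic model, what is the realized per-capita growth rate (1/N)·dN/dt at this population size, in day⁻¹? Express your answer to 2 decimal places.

(1/N)·dN/dt = r(1 − N/K) = 0.407 × (1 − 30000/85500).
= 0.407 × 0.64912 = 0.26419.

0.26 per day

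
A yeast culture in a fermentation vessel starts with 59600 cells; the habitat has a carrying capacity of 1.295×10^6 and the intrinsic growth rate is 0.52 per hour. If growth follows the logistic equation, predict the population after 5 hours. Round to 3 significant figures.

510000 cells

A = (K − N₀)/N₀ = (1.295×10^6 − 59600)/59600 = 20.728.
N(t) = K/(1 + A·e^(−rt)) = 1.295×10^6/(1 + 20.728×e^(−0.52×5)).
e^(−2.6) = 0.074274; denominator = 1 + 20.728×0.074274 = 2.5396.
N = 1.295×10^6/2.5396 = 509932.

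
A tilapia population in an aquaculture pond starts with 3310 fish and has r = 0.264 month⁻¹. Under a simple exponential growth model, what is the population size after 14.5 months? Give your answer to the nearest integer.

N(t) = N₀·e^(rt) = 3310 × e^(0.264×14.5) = 3310 × e^3.828.
e^3.828 ≈ 45.971, so N ≈ 3310 × 45.971 = 152162.

152162 fish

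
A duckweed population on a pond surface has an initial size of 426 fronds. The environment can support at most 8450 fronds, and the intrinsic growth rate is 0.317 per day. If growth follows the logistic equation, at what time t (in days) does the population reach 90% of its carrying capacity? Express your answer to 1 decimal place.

16.2 days

A = (K − N₀)/N₀ = (8450 − 426)/426 = 18.836.
Solve 8450/(1 + 18.836·e^(−0.317t)) = 7605: 1 + 18.836·e^(−0.317t) = 1.1111, so e^(−0.317t) = 0.00589897.
−0.317·t = ln(0.00589897) = -5.133, so t = 5.133/0.317 = 16.192.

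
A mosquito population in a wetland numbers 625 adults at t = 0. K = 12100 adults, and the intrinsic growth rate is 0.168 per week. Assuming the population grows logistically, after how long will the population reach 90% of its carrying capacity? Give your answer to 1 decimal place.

30.4 weeks

A = (K − N₀)/N₀ = (12100 − 625)/625 = 18.36.
Solve 12100/(1 + 18.36·e^(−0.168t)) = 10890: 1 + 18.36·e^(−0.168t) = 1.1111, so e^(−0.168t) = 0.0060518.
−0.168·t = ln(0.0060518) = -5.1074, so t = 5.1074/0.168 = 30.401.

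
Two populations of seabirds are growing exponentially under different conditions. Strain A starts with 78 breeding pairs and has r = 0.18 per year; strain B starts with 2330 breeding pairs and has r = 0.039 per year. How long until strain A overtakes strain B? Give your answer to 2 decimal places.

24.09 years

Set 78·e^(0.18t) = 2330·e^(0.039t).
e^((0.18 − 0.039)t) = 2330/78 → e^(0.141·t) = 29.872.
0.141·t = ln(29.872) = 3.3969, so t = 3.3969/0.141 = 24.092.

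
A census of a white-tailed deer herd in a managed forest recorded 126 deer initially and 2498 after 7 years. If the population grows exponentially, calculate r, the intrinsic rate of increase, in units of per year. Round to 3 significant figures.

0.427 per year

From N(t) = N₀·e^(rt): e^(r·7) = 2498/126 = 19.825.
r·7 = ln(19.825) = 2.987, so r = 2.987/7 = 0.42671.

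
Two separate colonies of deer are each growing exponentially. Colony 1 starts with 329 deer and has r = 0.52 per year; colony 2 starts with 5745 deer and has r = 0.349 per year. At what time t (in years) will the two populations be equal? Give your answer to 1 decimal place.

16.7 years

Set 329·e^(0.52t) = 5745·e^(0.349t).
e^((0.52 − 0.349)t) = 5745/329 → e^(0.171·t) = 17.462.
0.171·t = ln(17.462) = 2.86, so t = 2.86/0.171 = 16.725.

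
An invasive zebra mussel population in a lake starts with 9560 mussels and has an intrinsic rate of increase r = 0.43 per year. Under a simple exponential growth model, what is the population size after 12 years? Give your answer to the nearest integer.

N(t) = N₀·e^(rt) = 9560 × e^(0.43×12) = 9560 × e^5.16.
e^5.16 ≈ 174.16, so N ≈ 9560 × 174.16 = 1.665012×10^6.

1665012 mussels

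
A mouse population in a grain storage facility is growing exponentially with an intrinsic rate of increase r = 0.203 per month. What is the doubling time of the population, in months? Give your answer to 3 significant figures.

Doubling time t_d = ln(2)/r = 0.6931/0.203 = 3.4145.

3.41 months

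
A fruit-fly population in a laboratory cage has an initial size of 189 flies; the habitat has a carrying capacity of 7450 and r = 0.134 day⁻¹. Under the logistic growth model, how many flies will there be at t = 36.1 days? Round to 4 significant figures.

5711 flies

A = (K − N₀)/N₀ = (7450 − 189)/189 = 38.418.
N(t) = K/(1 + A·e^(−rt)) = 7450/(1 + 38.418×e^(−0.134×36.1)).
e^(−4.837) = 0.0079276; denominator = 1 + 38.418×0.0079276 = 1.3046.
N = 7450/1.3046 = 5710.72.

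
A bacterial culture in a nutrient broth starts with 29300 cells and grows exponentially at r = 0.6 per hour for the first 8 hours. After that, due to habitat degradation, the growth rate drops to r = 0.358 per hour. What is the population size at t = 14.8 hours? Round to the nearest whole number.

Phase 1: N(8) = 29300·e^(0.6×8) = 29300·e^4.8 = 3.560255×10^6.
Phase 2 runs for 14.8 − 8 = 6.8 hours at r = 0.358.
N(14.8) = 3.560255×10^6·e^(0.358×6.8) = 3.560255×10^6·e^2.434 = 4.061885×10^7.

40618850 cells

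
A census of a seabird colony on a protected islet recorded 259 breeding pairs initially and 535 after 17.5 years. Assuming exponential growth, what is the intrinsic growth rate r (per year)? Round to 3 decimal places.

0.041 per year

From N(t) = N₀·e^(rt): e^(r·17.5) = 535/259 = 2.0656.
r·17.5 = ln(2.0656) = 0.72544, so r = 0.72544/17.5 = 0.041454.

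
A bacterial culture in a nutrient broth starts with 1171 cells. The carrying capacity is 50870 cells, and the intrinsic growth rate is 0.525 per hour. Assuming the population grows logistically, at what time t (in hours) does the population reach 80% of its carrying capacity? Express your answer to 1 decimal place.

A = (K − N₀)/N₀ = (50870 − 1171)/1171 = 42.442.
Solve 50870/(1 + 42.442·e^(−0.525t)) = 40696: 1 + 42.442·e^(−0.525t) = 1.25, so e^(−0.525t) = 0.00589046.
−0.525·t = ln(0.00589046) = -5.1344, so t = 5.1344/0.525 = 9.7798.

9.8 hours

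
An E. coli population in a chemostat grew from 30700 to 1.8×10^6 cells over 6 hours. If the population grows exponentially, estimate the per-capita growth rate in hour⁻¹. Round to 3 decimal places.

From N(t) = N₀·e^(rt): e^(r·6) = 1.8×10^6/30700 = 58.632.
r·6 = ln(58.632) = 4.0713, so r = 4.0713/6 = 0.67855.

0.679 per hour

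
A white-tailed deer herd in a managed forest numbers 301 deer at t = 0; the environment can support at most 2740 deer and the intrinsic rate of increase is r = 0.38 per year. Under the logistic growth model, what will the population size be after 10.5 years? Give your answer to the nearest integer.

A = (K − N₀)/N₀ = (2740 − 301)/301 = 8.103.
N(t) = K/(1 + A·e^(−rt)) = 2740/(1 + 8.103×e^(−0.38×10.5)).
e^(−3.99) = 0.0185; denominator = 1 + 8.103×0.0185 = 1.1499.
N = 2740/1.1499 = 2382.81.

2383 deer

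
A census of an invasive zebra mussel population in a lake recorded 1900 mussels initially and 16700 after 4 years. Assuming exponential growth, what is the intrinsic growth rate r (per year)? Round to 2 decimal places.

0.54 per year

From N(t) = N₀·e^(rt): e^(r·4) = 16700/1900 = 8.7895.
r·4 = ln(8.7895) = 2.1736, so r = 2.1736/4 = 0.54339.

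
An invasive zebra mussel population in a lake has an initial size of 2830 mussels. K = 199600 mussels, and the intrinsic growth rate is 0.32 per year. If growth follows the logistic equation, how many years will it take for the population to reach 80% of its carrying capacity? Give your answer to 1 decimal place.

A = (K − N₀)/N₀ = (199600 − 2830)/2830 = 69.53.
Solve 199600/(1 + 69.53·e^(−0.32t)) = 159680: 1 + 69.53·e^(−0.32t) = 1.25, so e^(−0.32t) = 0.00359557.
−0.32·t = ln(0.00359557) = -5.6281, so t = 5.6281/0.32 = 17.588.

17.6 years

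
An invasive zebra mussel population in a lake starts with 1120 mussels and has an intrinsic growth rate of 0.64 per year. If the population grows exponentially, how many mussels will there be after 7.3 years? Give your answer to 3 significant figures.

120000 mussels

N(t) = N₀·e^(rt) = 1120 × e^(0.64×7.3) = 1120 × e^4.672.
e^4.672 ≈ 106.91, so N ≈ 1120 × 106.91 = 119741.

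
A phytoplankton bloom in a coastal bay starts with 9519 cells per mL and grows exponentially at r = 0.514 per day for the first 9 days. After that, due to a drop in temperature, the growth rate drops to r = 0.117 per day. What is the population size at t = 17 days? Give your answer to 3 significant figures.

Phase 1: N(9) = 9519·e^(0.514×9) = 9519·e^4.626 = 971936.
Phase 2 runs for 17 − 9 = 8 days at r = 0.117.
N(17) = 971936·e^(0.117×8) = 971936·e^0.936 = 2.478205×10^6.

2480000 cells per mL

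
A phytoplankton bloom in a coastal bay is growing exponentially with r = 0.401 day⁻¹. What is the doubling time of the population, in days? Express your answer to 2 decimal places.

Doubling time t_d = ln(2)/r = 0.6931/0.401 = 1.7285.

1.73 days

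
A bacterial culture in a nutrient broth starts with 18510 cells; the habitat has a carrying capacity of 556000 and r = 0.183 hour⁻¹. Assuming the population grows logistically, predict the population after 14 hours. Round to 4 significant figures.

A = (K − N₀)/N₀ = (556000 − 18510)/18510 = 29.038.
N(t) = K/(1 + A·e^(−rt)) = 556000/(1 + 29.038×e^(−0.183×14)).
e^(−2.562) = 0.07715; denominator = 1 + 29.038×0.07715 = 3.2403.
N = 556000/3.2403 = 171590.

171600 cells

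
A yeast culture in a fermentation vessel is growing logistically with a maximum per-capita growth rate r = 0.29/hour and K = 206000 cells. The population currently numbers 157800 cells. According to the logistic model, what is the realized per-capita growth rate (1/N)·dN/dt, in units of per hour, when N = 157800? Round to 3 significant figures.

(1/N)·dN/dt = r(1 − N/K) = 0.29 × (1 − 157800/206000).
= 0.29 × 0.23398 = 0.067854.

0.0679 per hour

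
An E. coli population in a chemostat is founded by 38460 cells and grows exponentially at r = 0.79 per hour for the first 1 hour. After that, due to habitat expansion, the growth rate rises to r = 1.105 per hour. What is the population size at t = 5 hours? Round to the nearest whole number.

Phase 1: N(1) = 38460·e^(0.79×1) = 38460·e^0.79 = 84742.6.
Phase 2 runs for 5 − 1 = 4 hours at r = 1.105.
N(5) = 84742.6·e^(1.105×4) = 84742.6·e^4.42 = 7.041797×10^6.

7041797 cells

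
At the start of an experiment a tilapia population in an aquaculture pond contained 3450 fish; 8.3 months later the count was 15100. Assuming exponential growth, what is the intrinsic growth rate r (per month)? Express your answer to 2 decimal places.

From N(t) = N₀·e^(rt): e^(r·8.3) = 15100/3450 = 4.3768.
r·8.3 = ln(4.3768) = 1.4763, so r = 1.4763/8.3 = 0.17787.

0.18 per month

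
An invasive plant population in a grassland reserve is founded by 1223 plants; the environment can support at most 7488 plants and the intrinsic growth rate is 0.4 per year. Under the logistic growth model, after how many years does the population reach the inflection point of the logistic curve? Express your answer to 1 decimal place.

Logistic growth is fastest at N = K/2 = 3744.
A = (K − N₀)/N₀ = 5.1226. Set K/(1 + A·e^(−rt)) = K/2 → A·e^(−rt) = 1.
e^(−0.4t) = 1/5.1226 = 0.195211, so t = ln(5.1226)/0.4 = 1.6337/0.4 = 4.0842.

4.1 years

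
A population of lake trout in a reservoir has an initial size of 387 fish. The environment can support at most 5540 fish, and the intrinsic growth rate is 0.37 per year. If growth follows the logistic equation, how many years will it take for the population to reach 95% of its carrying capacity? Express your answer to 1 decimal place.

A = (K − N₀)/N₀ = (5540 − 387)/387 = 13.315.
Solve 5540/(1 + 13.315·e^(−0.37t)) = 5263: 1 + 13.315·e^(−0.37t) = 1.0526, so e^(−0.37t) = 0.00395273.
−0.37·t = ln(0.00395273) = -5.5333, so t = 5.5333/0.37 = 14.955.

15.0 years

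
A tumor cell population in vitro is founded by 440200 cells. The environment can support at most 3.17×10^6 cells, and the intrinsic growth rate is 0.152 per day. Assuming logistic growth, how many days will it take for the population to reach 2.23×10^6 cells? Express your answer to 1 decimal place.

17.7 days

A = (K − N₀)/N₀ = (3.17×10^6 − 440200)/440200 = 6.2013.
Solve 3.17×10^6/(1 + 6.2013·e^(−0.152t)) = 2.23×10^6: 1 + 6.2013·e^(−0.152t) = 1.4215, so e^(−0.152t) = 0.0679739.
−0.152·t = ln(0.0679739) = -2.6886, so t = 2.6886/0.152 = 17.688.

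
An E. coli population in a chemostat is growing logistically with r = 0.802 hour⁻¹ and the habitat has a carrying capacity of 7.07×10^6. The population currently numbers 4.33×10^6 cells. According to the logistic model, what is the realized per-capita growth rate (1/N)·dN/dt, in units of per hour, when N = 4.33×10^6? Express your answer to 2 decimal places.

0.31 per hour

(1/N)·dN/dt = r(1 − N/K) = 0.802 × (1 − 4.33×10^6/7.07×10^6).
= 0.802 × 0.38755 = 0.31082.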